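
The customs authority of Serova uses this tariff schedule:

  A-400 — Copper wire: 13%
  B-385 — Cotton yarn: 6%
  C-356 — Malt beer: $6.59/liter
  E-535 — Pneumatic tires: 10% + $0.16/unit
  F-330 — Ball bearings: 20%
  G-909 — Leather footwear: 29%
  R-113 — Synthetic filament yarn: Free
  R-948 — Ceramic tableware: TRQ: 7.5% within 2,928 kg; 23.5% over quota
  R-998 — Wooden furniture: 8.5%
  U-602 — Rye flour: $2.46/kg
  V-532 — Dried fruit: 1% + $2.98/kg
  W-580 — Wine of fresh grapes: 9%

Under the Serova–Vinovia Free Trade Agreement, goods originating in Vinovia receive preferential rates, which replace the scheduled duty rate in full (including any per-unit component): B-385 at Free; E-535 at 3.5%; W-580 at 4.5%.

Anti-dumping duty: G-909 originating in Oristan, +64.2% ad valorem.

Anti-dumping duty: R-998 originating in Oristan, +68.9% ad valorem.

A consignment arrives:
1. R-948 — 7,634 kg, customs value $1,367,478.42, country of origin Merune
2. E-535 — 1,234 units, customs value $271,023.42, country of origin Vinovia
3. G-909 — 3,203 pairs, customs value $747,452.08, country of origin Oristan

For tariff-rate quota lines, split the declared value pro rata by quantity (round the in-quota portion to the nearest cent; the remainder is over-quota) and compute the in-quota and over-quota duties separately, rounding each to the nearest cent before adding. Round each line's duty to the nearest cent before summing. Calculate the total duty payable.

$943,549.77

Line 1 (R-948, Merune, 7,634 kg, $1,367,478.42):
Code R-948 is under a tariff-rate quota (threshold 2,928 kg). In-quota: 2,928 kg at 7.5%; over-quota: 4,706 kg at 23.5%.
Pro-rata value split: in-quota = $1,367,478.42 × 2,928/7,634 = $524,492.64; over-quota = $1,367,478.42 − $524,492.64 = $842,985.78.
In-quota duty = $524,492.64 × 7.5% = $39,336.95. Over-quota duty = $842,985.78 × 23.5% = $198,101.66.
Line duty = $39,336.95 + $198,101.66 = $237,438.61.
Line 2 (E-535, Vinovia, 1,234 units, $271,023.42):
Base rate for E-535 is 10% + $0.16/unit.
Origin Vinovia qualifies under the Serova–Vinovia agreement and E-535 is covered: preferential rate 3.5% applies instead.
Duty = $271,023.42 × 3.5% = $9,485.82.
Line 3 (G-909, Oristan, 3,203 pairs, $747,452.08):
Base rate for G-909 is 29%.
Additional duty on G-909 from Oristan: +64.2%. Applied ad valorem rate: 29% + 64.2% = 93.2%.
Duty = $747,452.08 × 93.2% = $696,625.34.
Total = $237,438.61 + $9,485.82 + $696,625.34 = $943,549.77.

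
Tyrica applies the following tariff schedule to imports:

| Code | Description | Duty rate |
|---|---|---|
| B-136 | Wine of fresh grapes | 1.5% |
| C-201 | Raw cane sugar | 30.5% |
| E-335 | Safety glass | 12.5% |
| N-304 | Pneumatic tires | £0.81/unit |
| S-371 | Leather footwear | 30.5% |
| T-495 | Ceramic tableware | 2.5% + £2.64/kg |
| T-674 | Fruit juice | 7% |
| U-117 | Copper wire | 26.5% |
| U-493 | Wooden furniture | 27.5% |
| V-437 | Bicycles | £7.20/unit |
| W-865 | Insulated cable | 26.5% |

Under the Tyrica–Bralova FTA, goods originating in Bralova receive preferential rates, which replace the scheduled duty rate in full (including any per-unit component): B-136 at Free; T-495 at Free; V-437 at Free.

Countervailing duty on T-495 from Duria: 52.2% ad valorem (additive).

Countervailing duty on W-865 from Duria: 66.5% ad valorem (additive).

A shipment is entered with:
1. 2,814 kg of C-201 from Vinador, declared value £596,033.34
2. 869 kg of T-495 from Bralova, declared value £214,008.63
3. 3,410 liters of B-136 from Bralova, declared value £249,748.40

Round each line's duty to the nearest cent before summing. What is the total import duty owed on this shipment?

Line 1 (C-201, Vinador, 2,814 kg, £596,033.34):
Base rate for C-201 is 30.5%.
Duty = £596,033.34 × 30.5% = £181,790.17.
Line 2 (T-495, Bralova, 869 kg, £214,008.63):
Base rate for T-495 is 2.5% + £2.64/kg.
Origin Bralova qualifies under the Tyrica–Bralova agreement and T-495 is covered: preferential rate Free applies instead.
The additional-duty order on T-495 targets Duria, not Bralova; it does not apply.
Duty = £214,008.63 × 0% = £0.00.
Line 3 (B-136, Bralova, 3,410 liters, £249,748.40):
Base rate for B-136 is 1.5%.
Origin Bralova qualifies under the Tyrica–Bralova agreement and B-136 is covered: preferential rate Free applies instead.
Duty = £249,748.40 × 0% = £0.00.
Total = £181,790.17 + £0.00 + £0.00 = £181,790.17.

£181,790.17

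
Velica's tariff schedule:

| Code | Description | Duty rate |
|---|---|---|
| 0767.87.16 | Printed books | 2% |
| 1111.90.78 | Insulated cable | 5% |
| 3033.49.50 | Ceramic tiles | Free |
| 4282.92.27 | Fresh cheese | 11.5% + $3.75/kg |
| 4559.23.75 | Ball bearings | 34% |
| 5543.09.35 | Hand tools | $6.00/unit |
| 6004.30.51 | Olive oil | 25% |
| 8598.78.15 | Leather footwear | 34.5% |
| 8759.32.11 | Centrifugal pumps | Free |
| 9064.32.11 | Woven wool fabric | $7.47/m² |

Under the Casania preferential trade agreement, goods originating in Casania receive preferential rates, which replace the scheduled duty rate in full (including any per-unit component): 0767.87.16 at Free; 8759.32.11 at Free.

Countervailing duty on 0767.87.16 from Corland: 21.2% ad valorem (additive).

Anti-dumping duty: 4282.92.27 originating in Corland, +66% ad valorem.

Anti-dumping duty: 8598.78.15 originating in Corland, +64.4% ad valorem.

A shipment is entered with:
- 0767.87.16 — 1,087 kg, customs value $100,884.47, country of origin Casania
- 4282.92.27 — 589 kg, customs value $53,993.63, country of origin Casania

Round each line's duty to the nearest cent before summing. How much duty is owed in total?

$8,418.02

Line 1 (0767.87.16, Casania, 1,087 kg, $100,884.47):
Base rate for 0767.87.16 is 2%.
Origin Casania qualifies under the Velica–Casania agreement and 0767.87.16 is covered: preferential rate Free applies instead.
The additional-duty order on 0767.87.16 targets Corland, not Casania; it does not apply.
Duty = $100,884.47 × 0% = $0.00.
Line 2 (4282.92.27, Casania, 589 kg, $53,993.63):
Base rate for 4282.92.27 is 11.5% + $3.75/kg.
Origin Casania is the FTA partner but 4282.92.27 is not on the preference list; base rate stands.
The additional-duty order on 4282.92.27 targets Corland, not Casania; it does not apply.
Duty = $53,993.63 × 11.5% + 589 × $3.75 = $8,418.02.
Total = $0.00 + $8,418.02 = $8,418.02.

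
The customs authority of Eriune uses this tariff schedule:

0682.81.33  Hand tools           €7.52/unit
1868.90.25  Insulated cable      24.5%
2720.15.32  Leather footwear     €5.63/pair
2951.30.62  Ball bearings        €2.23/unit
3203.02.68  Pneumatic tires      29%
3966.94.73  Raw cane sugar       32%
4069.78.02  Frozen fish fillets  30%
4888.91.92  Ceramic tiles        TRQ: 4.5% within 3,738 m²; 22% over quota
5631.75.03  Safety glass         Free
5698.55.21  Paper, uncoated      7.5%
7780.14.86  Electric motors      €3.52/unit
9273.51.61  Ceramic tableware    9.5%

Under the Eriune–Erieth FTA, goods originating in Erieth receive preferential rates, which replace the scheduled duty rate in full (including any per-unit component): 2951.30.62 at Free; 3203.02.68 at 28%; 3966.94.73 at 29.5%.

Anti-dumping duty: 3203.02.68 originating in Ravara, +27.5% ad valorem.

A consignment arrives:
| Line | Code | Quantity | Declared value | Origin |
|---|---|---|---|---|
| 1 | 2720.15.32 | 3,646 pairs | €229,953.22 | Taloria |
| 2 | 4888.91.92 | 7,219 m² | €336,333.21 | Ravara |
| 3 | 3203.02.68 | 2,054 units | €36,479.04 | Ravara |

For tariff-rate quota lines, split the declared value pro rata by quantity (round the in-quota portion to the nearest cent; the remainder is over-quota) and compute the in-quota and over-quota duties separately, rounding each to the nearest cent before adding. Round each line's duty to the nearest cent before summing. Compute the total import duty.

Line 1 (2720.15.32, Taloria, 3,646 pairs, €229,953.22):
Base rate for 2720.15.32 is €5.63/pair.
Duty = 3,646 × €5.63 = €20,526.98.
Line 2 (4888.91.92, Ravara, 7,219 m², €336,333.21):
Code 4888.91.92 is under a tariff-rate quota (threshold 3,738 m²). In-quota: 3,738 m² at 4.5%; over-quota: 3,481 m² at 22%.
Pro-rata value split: in-quota = €336,333.21 × 3,738/7,219 = €174,153.42; over-quota = €336,333.21 − €174,153.42 = €162,179.79.
In-quota duty = €174,153.42 × 4.5% = €7,836.90. Over-quota duty = €162,179.79 × 22% = €35,679.55.
Line duty = €7,836.90 + €35,679.55 = €43,516.45.
Line 3 (3203.02.68, Ravara, 2,054 units, €36,479.04):
Base rate for 3203.02.68 is 29%.
3203.02.68 has an FTA preferential rate, but origin Ravara is not Erieth; base rate stands.
Additional duty on 3203.02.68 from Ravara: +27.5%. Applied ad valorem rate: 29% + 27.5% = 56.5%.
Duty = €36,479.04 × 56.5% = €20,610.66.
Total = €20,526.98 + €43,516.45 + €20,610.66 = €84,654.09.

€84,654.09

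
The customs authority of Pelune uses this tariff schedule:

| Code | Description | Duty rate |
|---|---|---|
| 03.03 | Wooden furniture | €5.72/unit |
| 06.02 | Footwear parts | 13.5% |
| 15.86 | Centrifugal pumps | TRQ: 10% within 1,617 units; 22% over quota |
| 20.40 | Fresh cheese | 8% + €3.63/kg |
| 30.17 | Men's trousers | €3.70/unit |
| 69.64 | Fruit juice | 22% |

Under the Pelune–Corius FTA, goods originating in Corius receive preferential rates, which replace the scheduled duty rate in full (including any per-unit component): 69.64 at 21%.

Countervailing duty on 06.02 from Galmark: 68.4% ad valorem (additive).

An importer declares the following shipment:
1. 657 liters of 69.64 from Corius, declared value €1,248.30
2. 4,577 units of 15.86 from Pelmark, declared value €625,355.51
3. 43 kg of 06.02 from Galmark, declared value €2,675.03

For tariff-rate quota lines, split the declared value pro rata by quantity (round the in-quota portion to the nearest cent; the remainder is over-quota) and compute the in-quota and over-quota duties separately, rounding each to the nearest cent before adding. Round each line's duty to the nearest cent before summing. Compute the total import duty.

€113,519.52

Line 1 (69.64, Corius, 657 liters, €1,248.30):
Base rate for 69.64 is 22%.
Origin Corius qualifies under the Pelune–Corius agreement and 69.64 is covered: preferential rate 21% applies instead.
Duty = €1,248.30 × 21% = €262.14.
Line 2 (15.86, Pelmark, 4,577 units, €625,355.51):
Code 15.86 is under a tariff-rate quota (threshold 1,617 units). In-quota: 1,617 units at 10%; over-quota: 2,960 units at 22%.
Pro-rata value split: in-quota = €625,355.51 × 1,617/4,577 = €220,930.71; over-quota = €625,355.51 − €220,930.71 = €404,424.80.
In-quota duty = €220,930.71 × 10% = €22,093.07. Over-quota duty = €404,424.80 × 22% = €88,973.46.
Line duty = €22,093.07 + €88,973.46 = €111,066.53.
Line 3 (06.02, Galmark, 43 kg, €2,675.03):
Base rate for 06.02 is 13.5%.
Additional duty on 06.02 from Galmark: +68.4%. Applied ad valorem rate: 13.5% + 68.4% = 81.9%.
Duty = €2,675.03 × 81.9% = €2,190.85.
Total = €262.14 + €111,066.53 + €2,190.85 = €113,519.52.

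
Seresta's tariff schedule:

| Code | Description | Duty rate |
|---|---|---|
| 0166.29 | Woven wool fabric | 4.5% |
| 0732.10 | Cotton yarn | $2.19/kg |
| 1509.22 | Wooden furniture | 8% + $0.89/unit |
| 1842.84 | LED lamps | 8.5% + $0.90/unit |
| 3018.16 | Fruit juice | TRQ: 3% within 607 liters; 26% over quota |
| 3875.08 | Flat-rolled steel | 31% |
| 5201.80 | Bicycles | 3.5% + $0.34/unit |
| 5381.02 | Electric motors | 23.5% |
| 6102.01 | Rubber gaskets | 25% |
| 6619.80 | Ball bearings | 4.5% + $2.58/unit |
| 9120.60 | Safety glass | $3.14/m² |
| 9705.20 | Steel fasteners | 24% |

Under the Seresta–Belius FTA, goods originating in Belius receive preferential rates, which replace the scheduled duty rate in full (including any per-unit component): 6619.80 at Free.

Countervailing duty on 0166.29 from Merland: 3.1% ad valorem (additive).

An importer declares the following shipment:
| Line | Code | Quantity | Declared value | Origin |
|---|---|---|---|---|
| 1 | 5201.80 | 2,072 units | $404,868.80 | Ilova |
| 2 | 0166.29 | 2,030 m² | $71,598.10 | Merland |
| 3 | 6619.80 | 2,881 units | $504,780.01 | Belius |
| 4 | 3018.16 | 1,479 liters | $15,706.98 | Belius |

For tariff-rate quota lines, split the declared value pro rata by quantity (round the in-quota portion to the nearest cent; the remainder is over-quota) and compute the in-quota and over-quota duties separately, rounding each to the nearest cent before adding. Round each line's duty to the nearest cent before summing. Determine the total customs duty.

Line 1 (5201.80, Ilova, 2,072 units, $404,868.80):
Base rate for 5201.80 is 3.5% + $0.34/unit.
Duty = $404,868.80 × 3.5% + 2,072 × $0.34 = $14,874.89.
Line 2 (0166.29, Merland, 2,030 m², $71,598.10):
Base rate for 0166.29 is 4.5%.
Additional duty on 0166.29 from Merland: +3.1%. Applied ad valorem rate: 4.5% + 3.1% = 7.6%.
Duty = $71,598.10 × 7.6% = $5,441.46.
Line 3 (6619.80, Belius, 2,881 units, $504,780.01):
Base rate for 6619.80 is 4.5% + $2.58/unit.
Origin Belius qualifies under the Seresta–Belius agreement and 6619.80 is covered: preferential rate Free applies instead.
Duty = $504,780.01 × 0% = $0.00.
Line 4 (3018.16, Belius, 1,479 liters, $15,706.98):
Code 3018.16 is under a tariff-rate quota (threshold 607 liters). In-quota: 607 liters at 3%; over-quota: 872 liters at 26%.
Pro-rata value split: in-quota = $15,706.98 × 607/1,479 = $6,446.34; over-quota = $15,706.98 − $6,446.34 = $9,260.64.
In-quota duty = $6,446.34 × 3% = $193.39. Over-quota duty = $9,260.64 × 26% = $2,407.77.
Line duty = $193.39 + $2,407.77 = $2,601.16.
Total = $14,874.89 + $5,441.46 + $0.00 + $2,601.16 = $22,917.51.

$22,917.51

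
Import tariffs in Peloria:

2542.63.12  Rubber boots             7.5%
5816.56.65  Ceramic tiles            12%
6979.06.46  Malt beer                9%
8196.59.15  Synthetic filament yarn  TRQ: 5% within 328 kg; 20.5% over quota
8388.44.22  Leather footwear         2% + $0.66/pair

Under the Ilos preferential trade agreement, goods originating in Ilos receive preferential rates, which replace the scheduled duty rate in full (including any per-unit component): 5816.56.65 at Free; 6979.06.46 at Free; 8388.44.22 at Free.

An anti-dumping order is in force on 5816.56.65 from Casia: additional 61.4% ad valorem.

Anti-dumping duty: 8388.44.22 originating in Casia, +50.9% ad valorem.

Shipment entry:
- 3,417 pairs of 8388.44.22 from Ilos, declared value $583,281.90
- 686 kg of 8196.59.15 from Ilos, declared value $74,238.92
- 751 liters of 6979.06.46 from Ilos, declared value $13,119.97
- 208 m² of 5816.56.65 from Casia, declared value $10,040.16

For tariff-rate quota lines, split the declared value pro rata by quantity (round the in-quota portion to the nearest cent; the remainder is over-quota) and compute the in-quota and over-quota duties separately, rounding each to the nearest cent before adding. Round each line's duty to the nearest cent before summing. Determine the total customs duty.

$17,086.56

Line 1 (8388.44.22, Ilos, 3,417 pairs, $583,281.90):
Base rate for 8388.44.22 is 2% + $0.66/pair.
Origin Ilos qualifies under the Peloria–Ilos agreement and 8388.44.22 is covered: preferential rate Free applies instead.
The additional-duty order on 8388.44.22 targets Casia, not Ilos; it does not apply.
Duty = $583,281.90 × 0% = $0.00.
Line 2 (8196.59.15, Ilos, 686 kg, $74,238.92):
Code 8196.59.15 is under a tariff-rate quota (threshold 328 kg). In-quota: 328 kg at 5%; over-quota: 358 kg at 20.5%.
Pro-rata value split: in-quota = $74,238.92 × 328/686 = $35,496.16; over-quota = $74,238.92 − $35,496.16 = $38,742.76.
In-quota duty = $35,496.16 × 5% = $1,774.81. Over-quota duty = $38,742.76 × 20.5% = $7,942.27.
Line duty = $1,774.81 + $7,942.27 = $9,717.08.
Line 3 (6979.06.46, Ilos, 751 liters, $13,119.97):
Base rate for 6979.06.46 is 9%.
Origin Ilos qualifies under the Peloria–Ilos agreement and 6979.06.46 is covered: preferential rate Free applies instead.
Duty = $13,119.97 × 0% = $0.00.
Line 4 (5816.56.65, Casia, 208 m², $10,040.16):
Base rate for 5816.56.65 is 12%.
5816.56.65 has an FTA preferential rate, but origin Casia is not Ilos; base rate stands.
Additional duty on 5816.56.65 from Casia: +61.4%. Applied ad valorem rate: 12% + 61.4% = 73.4%.
Duty = $10,040.16 × 73.4% = $7,369.48.
Total = $0.00 + $9,717.08 + $0.00 + $7,369.48 = $17,086.56.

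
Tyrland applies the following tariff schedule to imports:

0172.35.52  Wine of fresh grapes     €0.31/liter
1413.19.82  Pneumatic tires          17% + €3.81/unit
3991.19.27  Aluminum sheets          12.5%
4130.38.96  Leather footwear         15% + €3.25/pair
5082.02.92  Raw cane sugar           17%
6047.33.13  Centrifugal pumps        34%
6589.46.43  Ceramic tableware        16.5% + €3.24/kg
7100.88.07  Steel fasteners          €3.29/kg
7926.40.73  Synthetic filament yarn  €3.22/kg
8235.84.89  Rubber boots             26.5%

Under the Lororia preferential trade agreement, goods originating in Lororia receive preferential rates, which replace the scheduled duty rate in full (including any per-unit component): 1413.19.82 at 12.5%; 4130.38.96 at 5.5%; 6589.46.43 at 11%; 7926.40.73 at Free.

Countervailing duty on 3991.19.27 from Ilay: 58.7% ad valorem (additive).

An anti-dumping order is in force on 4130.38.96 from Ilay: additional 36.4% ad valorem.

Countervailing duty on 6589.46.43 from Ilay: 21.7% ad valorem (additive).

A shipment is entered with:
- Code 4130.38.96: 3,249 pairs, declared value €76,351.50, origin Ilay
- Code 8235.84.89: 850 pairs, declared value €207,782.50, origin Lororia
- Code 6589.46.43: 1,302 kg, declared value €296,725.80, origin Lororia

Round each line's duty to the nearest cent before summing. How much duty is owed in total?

€137,506.12

Line 1 (4130.38.96, Ilay, 3,249 pairs, €76,351.50):
Base rate for 4130.38.96 is 15% + €3.25/pair.
4130.38.96 has an FTA preferential rate, but origin Ilay is not Lororia; base rate stands.
Additional duty on 4130.38.96 from Ilay: +36.4%. Applied ad valorem rate: 15% + 36.4% = 51.4%.
Duty = €76,351.50 × 51.4% + 3,249 × €3.25 = €49,803.92.
Line 2 (8235.84.89, Lororia, 850 pairs, €207,782.50):
Base rate for 8235.84.89 is 26.5%.
Origin Lororia is the FTA partner but 8235.84.89 is not on the preference list; base rate stands.
Duty = €207,782.50 × 26.5% = €55,062.36.
Line 3 (6589.46.43, Lororia, 1,302 kg, €296,725.80):
Base rate for 6589.46.43 is 16.5% + €3.24/kg.
Origin Lororia qualifies under the Tyrland–Lororia agreement and 6589.46.43 is covered: preferential rate 11% applies instead.
The additional-duty order on 6589.46.43 targets Ilay, not Lororia; it does not apply.
Duty = €296,725.80 × 11% = €32,639.84.
Total = €49,803.92 + €55,062.36 + €32,639.84 = €137,506.12.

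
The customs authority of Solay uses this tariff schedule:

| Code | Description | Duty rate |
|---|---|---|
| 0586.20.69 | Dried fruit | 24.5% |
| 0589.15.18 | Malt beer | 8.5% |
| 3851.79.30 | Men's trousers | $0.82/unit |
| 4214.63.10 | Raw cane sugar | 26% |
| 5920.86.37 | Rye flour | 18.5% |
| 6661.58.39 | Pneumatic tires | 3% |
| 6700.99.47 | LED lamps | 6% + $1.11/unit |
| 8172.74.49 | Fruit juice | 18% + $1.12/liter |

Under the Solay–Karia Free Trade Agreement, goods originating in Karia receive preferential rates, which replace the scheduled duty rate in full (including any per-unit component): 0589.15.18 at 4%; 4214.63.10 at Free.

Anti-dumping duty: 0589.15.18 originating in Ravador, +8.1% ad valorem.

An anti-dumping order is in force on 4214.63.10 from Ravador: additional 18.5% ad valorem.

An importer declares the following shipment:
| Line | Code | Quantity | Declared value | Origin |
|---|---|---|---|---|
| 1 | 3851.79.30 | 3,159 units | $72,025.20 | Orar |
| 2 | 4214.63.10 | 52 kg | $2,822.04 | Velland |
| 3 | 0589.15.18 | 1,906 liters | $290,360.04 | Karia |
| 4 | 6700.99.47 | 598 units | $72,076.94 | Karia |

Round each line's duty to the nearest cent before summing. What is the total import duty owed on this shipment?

Line 1 (3851.79.30, Orar, 3,159 units, $72,025.20):
Base rate for 3851.79.30 is $0.82/unit.
Duty = 3,159 × $0.82 = $2,590.38.
Line 2 (4214.63.10, Velland, 52 kg, $2,822.04):
Base rate for 4214.63.10 is 26%.
4214.63.10 has an FTA preferential rate, but origin Velland is not Karia; base rate stands.
The additional-duty order on 4214.63.10 targets Ravador, not Velland; it does not apply.
Duty = $2,822.04 × 26% = $733.73.
Line 3 (0589.15.18, Karia, 1,906 liters, $290,360.04):
Base rate for 0589.15.18 is 8.5%.
Origin Karia qualifies under the Solay–Karia agreement and 0589.15.18 is covered: preferential rate 4% applies instead.
The additional-duty order on 0589.15.18 targets Ravador, not Karia; it does not apply.
Duty = $290,360.04 × 4% = $11,614.40.
Line 4 (6700.99.47, Karia, 598 units, $72,076.94):
Base rate for 6700.99.47 is 6% + $1.11/unit.
Origin Karia is the FTA partner but 6700.99.47 is not on the preference list; base rate stands.
Duty = $72,076.94 × 6% + 598 × $1.11 = $4,988.40.
Total = $2,590.38 + $733.73 + $11,614.40 + $4,988.40 = $19,926.91.

$19,926.91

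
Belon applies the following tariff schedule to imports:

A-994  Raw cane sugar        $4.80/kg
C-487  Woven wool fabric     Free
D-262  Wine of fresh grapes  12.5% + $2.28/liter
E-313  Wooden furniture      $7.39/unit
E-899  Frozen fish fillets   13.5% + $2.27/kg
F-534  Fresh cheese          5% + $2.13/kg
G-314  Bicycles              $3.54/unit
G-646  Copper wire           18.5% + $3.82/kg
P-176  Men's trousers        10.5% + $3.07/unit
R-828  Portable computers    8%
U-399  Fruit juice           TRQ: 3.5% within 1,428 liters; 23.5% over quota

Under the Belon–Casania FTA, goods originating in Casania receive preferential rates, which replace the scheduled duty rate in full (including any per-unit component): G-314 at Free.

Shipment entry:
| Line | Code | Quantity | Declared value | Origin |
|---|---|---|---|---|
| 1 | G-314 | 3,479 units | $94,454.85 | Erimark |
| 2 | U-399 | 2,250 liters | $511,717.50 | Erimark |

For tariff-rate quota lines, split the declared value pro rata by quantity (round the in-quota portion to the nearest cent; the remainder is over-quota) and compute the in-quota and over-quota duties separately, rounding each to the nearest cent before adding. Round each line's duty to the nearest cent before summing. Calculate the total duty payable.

$67,615.26

Line 1 (G-314, Erimark, 3,479 units, $94,454.85):
Base rate for G-314 is $3.54/unit.
G-314 has an FTA preferential rate, but origin Erimark is not Casania; base rate stands.
Duty = 3,479 × $3.54 = $12,315.66.
Line 2 (U-399, Erimark, 2,250 liters, $511,717.50):
Code U-399 is under a tariff-rate quota (threshold 1,428 liters). In-quota: 1,428 liters at 3.5%; over-quota: 822 liters at 23.5%.
Pro-rata value split: in-quota = $511,717.50 × 1,428/2,250 = $324,770.04; over-quota = $511,717.50 − $324,770.04 = $186,947.46.
In-quota duty = $324,770.04 × 3.5% = $11,366.95. Over-quota duty = $186,947.46 × 23.5% = $43,932.65.
Line duty = $11,366.95 + $43,932.65 = $55,299.60.
Total = $12,315.66 + $55,299.60 = $67,615.26.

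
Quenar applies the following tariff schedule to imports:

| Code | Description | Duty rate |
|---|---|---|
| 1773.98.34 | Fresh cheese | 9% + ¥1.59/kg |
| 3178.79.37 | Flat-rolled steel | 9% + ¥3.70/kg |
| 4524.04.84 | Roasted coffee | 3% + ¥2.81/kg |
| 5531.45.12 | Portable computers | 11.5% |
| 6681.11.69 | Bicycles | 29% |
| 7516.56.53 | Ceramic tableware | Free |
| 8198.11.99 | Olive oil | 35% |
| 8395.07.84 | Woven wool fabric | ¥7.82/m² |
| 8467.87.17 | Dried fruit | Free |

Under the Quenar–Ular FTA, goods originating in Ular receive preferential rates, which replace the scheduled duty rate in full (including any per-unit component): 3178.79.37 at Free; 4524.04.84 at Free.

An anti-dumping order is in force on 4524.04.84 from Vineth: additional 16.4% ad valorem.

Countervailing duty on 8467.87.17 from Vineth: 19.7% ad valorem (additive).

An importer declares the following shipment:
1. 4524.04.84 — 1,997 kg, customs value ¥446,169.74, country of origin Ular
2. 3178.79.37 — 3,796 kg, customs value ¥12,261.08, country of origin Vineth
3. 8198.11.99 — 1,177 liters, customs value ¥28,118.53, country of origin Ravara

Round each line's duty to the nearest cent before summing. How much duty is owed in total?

¥24,990.19

Line 1 (4524.04.84, Ular, 1,997 kg, ¥446,169.74):
Base rate for 4524.04.84 is 3% + ¥2.81/kg.
Origin Ular qualifies under the Quenar–Ular agreement and 4524.04.84 is covered: preferential rate Free applies instead.
The additional-duty order on 4524.04.84 targets Vineth, not Ular; it does not apply.
Duty = ¥446,169.74 × 0% = ¥0.00.
Line 2 (3178.79.37, Vineth, 3,796 kg, ¥12,261.08):
Base rate for 3178.79.37 is 9% + ¥3.70/kg.
3178.79.37 has an FTA preferential rate, but origin Vineth is not Ular; base rate stands.
Duty = ¥12,261.08 × 9% + 3,796 × ¥3.70 = ¥15,148.70.
Line 3 (8198.11.99, Ravara, 1,177 liters, ¥28,118.53):
Base rate for 8198.11.99 is 35%.
Duty = ¥28,118.53 × 35% = ¥9,841.49.
Total = ¥0.00 + ¥15,148.70 + ¥9,841.49 = ¥24,990.19.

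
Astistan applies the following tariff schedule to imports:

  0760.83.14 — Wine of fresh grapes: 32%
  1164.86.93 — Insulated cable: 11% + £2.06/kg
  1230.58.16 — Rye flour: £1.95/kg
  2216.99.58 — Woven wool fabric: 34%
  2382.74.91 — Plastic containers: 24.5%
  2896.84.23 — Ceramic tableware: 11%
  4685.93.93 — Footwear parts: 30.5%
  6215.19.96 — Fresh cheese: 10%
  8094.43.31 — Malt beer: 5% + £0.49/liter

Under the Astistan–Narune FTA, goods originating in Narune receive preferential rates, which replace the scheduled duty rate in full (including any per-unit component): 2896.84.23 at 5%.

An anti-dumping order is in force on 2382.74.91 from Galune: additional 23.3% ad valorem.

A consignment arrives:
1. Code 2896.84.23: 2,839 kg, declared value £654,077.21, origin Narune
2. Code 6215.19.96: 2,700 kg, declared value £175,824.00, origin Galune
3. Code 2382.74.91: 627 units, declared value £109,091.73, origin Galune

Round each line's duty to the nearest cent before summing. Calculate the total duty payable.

Line 1 (2896.84.23, Narune, 2,839 kg, £654,077.21):
Base rate for 2896.84.23 is 11%.
Origin Narune qualifies under the Astistan–Narune agreement and 2896.84.23 is covered: preferential rate 5% applies instead.
Duty = £654,077.21 × 5% = £32,703.86.
Line 2 (6215.19.96, Galune, 2,700 kg, £175,824.00):
Base rate for 6215.19.96 is 10%.
Duty = £175,824.00 × 10% = £17,582.40.
Line 3 (2382.74.91, Galune, 627 units, £109,091.73):
Base rate for 2382.74.91 is 24.5%.
Additional duty on 2382.74.91 from Galune: +23.3%. Applied ad valorem rate: 24.5% + 23.3% = 47.8%.
Duty = £109,091.73 × 47.8% = £52,145.85.
Total = £32,703.86 + £17,582.40 + £52,145.85 = £102,432.11.

£102,432.11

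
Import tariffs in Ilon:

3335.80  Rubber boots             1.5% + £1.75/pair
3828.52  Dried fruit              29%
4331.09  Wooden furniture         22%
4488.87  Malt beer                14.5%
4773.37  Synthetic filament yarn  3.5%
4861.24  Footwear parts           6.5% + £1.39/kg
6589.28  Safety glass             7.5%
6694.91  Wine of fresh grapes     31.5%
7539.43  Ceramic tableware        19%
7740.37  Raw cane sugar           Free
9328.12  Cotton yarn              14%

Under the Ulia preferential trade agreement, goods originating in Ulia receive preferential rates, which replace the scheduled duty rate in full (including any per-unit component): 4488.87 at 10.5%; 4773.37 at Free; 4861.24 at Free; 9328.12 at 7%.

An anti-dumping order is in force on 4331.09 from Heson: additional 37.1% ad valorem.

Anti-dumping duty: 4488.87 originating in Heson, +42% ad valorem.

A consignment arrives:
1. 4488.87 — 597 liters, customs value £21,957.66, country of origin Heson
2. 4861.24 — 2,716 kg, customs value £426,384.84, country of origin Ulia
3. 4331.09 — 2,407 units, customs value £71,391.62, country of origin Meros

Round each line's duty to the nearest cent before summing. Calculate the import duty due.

Line 1 (4488.87, Heson, 597 liters, £21,957.66):
Base rate for 4488.87 is 14.5%.
4488.87 has an FTA preferential rate, but origin Heson is not Ulia; base rate stands.
Additional duty on 4488.87 from Heson: +42%. Applied ad valorem rate: 14.5% + 42% = 56.5%.
Duty = £21,957.66 × 56.5% = £12,406.08.
Line 2 (4861.24, Ulia, 2,716 kg, £426,384.84):
Base rate for 4861.24 is 6.5% + £1.39/kg.
Origin Ulia qualifies under the Ilon–Ulia agreement and 4861.24 is covered: preferential rate Free applies instead.
Duty = £426,384.84 × 0% = £0.00.
Line 3 (4331.09, Meros, 2,407 units, £71,391.62):
Base rate for 4331.09 is 22%.
The additional-duty order on 4331.09 targets Heson, not Meros; it does not apply.
Duty = £71,391.62 × 22% = £15,706.16.
Total = £12,406.08 + £0.00 + £15,706.16 = £28,112.24.

£28,112.24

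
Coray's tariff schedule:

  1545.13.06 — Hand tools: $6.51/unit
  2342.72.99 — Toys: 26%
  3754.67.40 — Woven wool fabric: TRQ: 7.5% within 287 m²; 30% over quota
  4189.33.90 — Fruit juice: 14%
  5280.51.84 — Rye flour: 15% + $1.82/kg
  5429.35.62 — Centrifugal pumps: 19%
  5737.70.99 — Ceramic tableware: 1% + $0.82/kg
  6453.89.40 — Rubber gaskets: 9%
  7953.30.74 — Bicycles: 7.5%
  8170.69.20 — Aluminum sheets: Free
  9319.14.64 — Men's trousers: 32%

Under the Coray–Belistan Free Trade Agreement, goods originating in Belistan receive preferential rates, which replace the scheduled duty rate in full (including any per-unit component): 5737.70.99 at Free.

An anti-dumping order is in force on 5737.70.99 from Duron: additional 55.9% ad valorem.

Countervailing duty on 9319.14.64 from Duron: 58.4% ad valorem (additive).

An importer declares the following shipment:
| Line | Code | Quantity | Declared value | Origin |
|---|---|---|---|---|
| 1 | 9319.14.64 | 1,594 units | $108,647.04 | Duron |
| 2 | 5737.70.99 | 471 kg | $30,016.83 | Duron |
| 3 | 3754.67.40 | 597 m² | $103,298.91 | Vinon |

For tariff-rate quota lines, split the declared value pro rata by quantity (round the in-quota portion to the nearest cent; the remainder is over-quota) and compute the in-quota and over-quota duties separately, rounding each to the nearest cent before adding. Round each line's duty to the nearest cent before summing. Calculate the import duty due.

Line 1 (9319.14.64, Duron, 1,594 units, $108,647.04):
Base rate for 9319.14.64 is 32%.
Additional duty on 9319.14.64 from Duron: +58.4%. Applied ad valorem rate: 32% + 58.4% = 90.4%.
Duty = $108,647.04 × 90.4% = $98,216.92.
Line 2 (5737.70.99, Duron, 471 kg, $30,016.83):
Base rate for 5737.70.99 is 1% + $0.82/kg.
5737.70.99 has an FTA preferential rate, but origin Duron is not Belistan; base rate stands.
Additional duty on 5737.70.99 from Duron: +55.9%. Applied ad valorem rate: 1% + 55.9% = 56.9%.
Duty = $30,016.83 × 56.9% + 471 × $0.82 = $17,465.80.
Line 3 (3754.67.40, Vinon, 597 m², $103,298.91):
Code 3754.67.40 is under a tariff-rate quota (threshold 287 m²). In-quota: 287 m² at 7.5%; over-quota: 310 m² at 30%.
Pro-rata value split: in-quota = $103,298.91 × 287/597 = $49,659.61; over-quota = $103,298.91 − $49,659.61 = $53,639.30.
In-quota duty = $49,659.61 × 7.5% = $3,724.47. Over-quota duty = $53,639.30 × 30% = $16,091.79.
Line duty = $3,724.47 + $16,091.79 = $19,816.26.
Total = $98,216.92 + $17,465.80 + $19,816.26 = $135,498.98.

$135,498.98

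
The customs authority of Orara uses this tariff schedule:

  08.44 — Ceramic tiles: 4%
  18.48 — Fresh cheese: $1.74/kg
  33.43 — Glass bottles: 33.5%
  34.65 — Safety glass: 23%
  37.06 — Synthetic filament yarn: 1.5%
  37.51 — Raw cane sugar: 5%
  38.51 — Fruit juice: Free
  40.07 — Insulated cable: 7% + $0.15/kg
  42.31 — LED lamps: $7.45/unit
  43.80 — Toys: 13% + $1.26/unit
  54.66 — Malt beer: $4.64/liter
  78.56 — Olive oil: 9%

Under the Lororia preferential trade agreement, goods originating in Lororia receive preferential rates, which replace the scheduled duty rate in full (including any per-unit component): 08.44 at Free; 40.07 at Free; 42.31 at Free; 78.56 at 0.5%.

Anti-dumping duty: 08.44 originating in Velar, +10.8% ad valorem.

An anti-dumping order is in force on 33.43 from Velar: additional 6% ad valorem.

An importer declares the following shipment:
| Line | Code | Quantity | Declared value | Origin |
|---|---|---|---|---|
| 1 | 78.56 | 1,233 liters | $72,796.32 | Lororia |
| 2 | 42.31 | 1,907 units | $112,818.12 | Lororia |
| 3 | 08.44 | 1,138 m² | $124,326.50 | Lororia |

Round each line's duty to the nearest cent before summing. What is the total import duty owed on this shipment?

Line 1 (78.56, Lororia, 1,233 liters, $72,796.32):
Base rate for 78.56 is 9%.
Origin Lororia qualifies under the Orara–Lororia agreement and 78.56 is covered: preferential rate 0.5% applies instead.
Duty = $72,796.32 × 0.5% = $363.98.
Line 2 (42.31, Lororia, 1,907 units, $112,818.12):
Base rate for 42.31 is $7.45/unit.
Origin Lororia qualifies under the Orara–Lororia agreement and 42.31 is covered: preferential rate Free applies instead.
Duty = $112,818.12 × 0% = $0.00.
Line 3 (08.44, Lororia, 1,138 m², $124,326.50):
Base rate for 08.44 is 4%.
Origin Lororia qualifies under the Orara–Lororia agreement and 08.44 is covered: preferential rate Free applies instead.
The additional-duty order on 08.44 targets Velar, not Lororia; it does not apply.
Duty = $124,326.50 × 0% = $0.00.
Total = $363.98 + $0.00 + $0.00 = $363.98.

$363.98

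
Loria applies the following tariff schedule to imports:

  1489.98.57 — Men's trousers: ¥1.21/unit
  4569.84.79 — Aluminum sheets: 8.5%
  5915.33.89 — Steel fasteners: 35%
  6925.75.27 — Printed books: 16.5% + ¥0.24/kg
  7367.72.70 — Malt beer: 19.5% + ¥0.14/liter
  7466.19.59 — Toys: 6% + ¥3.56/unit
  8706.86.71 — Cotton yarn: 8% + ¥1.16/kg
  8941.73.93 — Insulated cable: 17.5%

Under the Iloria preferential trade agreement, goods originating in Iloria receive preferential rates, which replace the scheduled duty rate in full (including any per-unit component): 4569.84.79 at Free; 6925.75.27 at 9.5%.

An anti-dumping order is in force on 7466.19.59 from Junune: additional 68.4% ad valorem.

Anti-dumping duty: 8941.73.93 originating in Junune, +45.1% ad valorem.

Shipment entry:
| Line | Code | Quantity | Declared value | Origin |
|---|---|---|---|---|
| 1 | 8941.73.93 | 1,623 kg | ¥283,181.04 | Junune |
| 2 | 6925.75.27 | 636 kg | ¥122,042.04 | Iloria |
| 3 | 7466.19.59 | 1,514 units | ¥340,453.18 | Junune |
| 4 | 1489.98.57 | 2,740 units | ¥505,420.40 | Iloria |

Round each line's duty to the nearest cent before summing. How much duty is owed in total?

Line 1 (8941.73.93, Junune, 1,623 kg, ¥283,181.04):
Base rate for 8941.73.93 is 17.5%.
Additional duty on 8941.73.93 from Junune: +45.1%. Applied ad valorem rate: 17.5% + 45.1% = 62.6%.
Duty = ¥283,181.04 × 62.6% = ¥177,271.33.
Line 2 (6925.75.27, Iloria, 636 kg, ¥122,042.04):
Base rate for 6925.75.27 is 16.5% + ¥0.24/kg.
Origin Iloria qualifies under the Loria–Iloria agreement and 6925.75.27 is covered: preferential rate 9.5% applies instead.
Duty = ¥122,042.04 × 9.5% = ¥11,593.99.
Line 3 (7466.19.59, Junune, 1,514 units, ¥340,453.18):
Base rate for 7466.19.59 is 6% + ¥3.56/unit.
Additional duty on 7466.19.59 from Junune: +68.4%. Applied ad valorem rate: 6% + 68.4% = 74.4%.
Duty = ¥340,453.18 × 74.4% + 1,514 × ¥3.56 = ¥258,687.01.
Line 4 (1489.98.57, Iloria, 2,740 units, ¥505,420.40):
Base rate for 1489.98.57 is ¥1.21/unit.
Origin Iloria is the FTA partner but 1489.98.57 is not on the preference list; base rate stands.
Duty = 2,740 × ¥1.21 = ¥3,315.40.
Total = ¥177,271.33 + ¥11,593.99 + ¥258,687.01 + ¥3,315.40 = ¥450,867.73.

¥450,867.73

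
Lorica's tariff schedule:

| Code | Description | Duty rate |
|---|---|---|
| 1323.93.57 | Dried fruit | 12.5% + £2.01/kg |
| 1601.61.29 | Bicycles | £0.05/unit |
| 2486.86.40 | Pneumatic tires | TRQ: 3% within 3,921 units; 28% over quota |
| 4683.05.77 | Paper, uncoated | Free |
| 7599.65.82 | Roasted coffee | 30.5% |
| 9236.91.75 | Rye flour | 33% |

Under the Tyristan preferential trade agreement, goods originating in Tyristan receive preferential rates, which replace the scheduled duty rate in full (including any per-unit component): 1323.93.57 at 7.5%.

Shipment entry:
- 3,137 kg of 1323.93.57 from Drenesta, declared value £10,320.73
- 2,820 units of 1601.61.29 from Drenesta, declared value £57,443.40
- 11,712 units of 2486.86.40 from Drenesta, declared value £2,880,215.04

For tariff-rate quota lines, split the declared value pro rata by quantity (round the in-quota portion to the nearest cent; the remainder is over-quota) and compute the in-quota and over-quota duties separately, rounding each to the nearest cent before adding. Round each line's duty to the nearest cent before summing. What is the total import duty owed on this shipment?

Line 1 (1323.93.57, Drenesta, 3,137 kg, £10,320.73):
Base rate for 1323.93.57 is 12.5% + £2.01/kg.
1323.93.57 has an FTA preferential rate, but origin Drenesta is not Tyristan; base rate stands.
Duty = £10,320.73 × 12.5% + 3,137 × £2.01 = £7,595.46.
Line 2 (1601.61.29, Drenesta, 2,820 units, £57,443.40):
Base rate for 1601.61.29 is £0.05/unit.
Duty = 2,820 × £0.05 = £141.00.
Line 3 (2486.86.40, Drenesta, 11,712 units, £2,880,215.04):
Code 2486.86.40 is under a tariff-rate quota (threshold 3,921 units). In-quota: 3,921 units at 3%; over-quota: 7,791 units at 28%.
Pro-rata value split: in-quota = £2,880,215.04 × 3,921/11,712 = £964,252.32; over-quota = £2,880,215.04 − £964,252.32 = £1,915,962.72.
In-quota duty = £964,252.32 × 3% = £28,927.57. Over-quota duty = £1,915,962.72 × 28% = £536,469.56.
Line duty = £28,927.57 + £536,469.56 = £565,397.13.
Total = £7,595.46 + £141.00 + £565,397.13 = £573,133.59.

£573,133.59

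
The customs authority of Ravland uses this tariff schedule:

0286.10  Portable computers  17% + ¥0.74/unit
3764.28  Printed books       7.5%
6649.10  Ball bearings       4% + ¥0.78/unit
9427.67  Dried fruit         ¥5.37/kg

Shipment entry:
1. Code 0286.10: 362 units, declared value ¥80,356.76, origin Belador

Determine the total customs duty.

Line 1 (0286.10, Belador, 362 units, ¥80,356.76):
Base rate for 0286.10 is 17% + ¥0.74/unit.
Duty = ¥80,356.76 × 17% + 362 × ¥0.74 = ¥13,928.53.

¥13,928.53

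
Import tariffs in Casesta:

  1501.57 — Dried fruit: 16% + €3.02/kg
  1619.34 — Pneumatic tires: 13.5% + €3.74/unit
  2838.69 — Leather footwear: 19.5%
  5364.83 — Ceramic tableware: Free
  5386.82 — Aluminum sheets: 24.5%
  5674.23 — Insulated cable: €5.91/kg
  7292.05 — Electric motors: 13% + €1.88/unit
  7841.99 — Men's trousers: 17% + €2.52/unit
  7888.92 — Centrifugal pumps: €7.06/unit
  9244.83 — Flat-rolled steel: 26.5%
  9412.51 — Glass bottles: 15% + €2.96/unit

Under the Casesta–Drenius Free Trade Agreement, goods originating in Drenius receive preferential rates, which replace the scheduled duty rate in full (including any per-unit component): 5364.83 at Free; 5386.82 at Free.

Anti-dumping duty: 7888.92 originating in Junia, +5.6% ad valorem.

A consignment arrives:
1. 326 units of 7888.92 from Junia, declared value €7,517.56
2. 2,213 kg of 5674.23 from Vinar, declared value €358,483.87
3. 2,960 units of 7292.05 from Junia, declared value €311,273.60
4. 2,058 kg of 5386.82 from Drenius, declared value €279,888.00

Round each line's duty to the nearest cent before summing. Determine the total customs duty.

€61,831.74

Line 1 (7888.92, Junia, 326 units, €7,517.56):
Base rate for 7888.92 is €7.06/unit.
Additional duty on 7888.92 from Junia: +5.6% ad valorem. Applied ad valorem rate = 5.6%.
Duty = €7,517.56 × 5.6% + 326 × €7.06 = €2,722.54.
Line 2 (5674.23, Vinar, 2,213 kg, €358,483.87):
Base rate for 5674.23 is €5.91/kg.
Duty = 2,213 × €5.91 = €13,078.83.
Line 3 (7292.05, Junia, 2,960 units, €311,273.60):
Base rate for 7292.05 is 13% + €1.88/unit.
Duty = €311,273.60 × 13% + 2,960 × €1.88 = €46,030.37.
Line 4 (5386.82, Drenius, 2,058 kg, €279,888.00):
Base rate for 5386.82 is 24.5%.
Origin Drenius qualifies under the Casesta–Drenius agreement and 5386.82 is covered: preferential rate Free applies instead.
Duty = €279,888.00 × 0% = €0.00.
Total = €2,722.54 + €13,078.83 + €46,030.37 + €0.00 = €61,831.74.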